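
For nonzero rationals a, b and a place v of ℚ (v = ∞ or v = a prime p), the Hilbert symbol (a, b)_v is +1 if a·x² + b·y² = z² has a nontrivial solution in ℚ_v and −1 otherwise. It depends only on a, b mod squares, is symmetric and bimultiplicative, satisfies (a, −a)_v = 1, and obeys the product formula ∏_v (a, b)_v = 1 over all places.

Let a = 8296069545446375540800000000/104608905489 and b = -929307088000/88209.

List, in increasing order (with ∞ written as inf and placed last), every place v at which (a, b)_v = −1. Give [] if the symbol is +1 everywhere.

(a, b) ≡ (1537, -206770) mod (ℚ^×)²; places V = {2, 3, 5, 11, 23, 29, 31, 53, ∞}.
(a,b)_29: α=3, u≡28; β=1, v≡25 (mod 29); (28|29)=+1, (25|29)=+1; sign (−1)^0·+1^1·+1^3 = +1.
(a,b)_53: α=5, u≡10; β=2, v≡43 (mod 53); (10|53)=+1, (43|53)=+1; sign (−1)^0·+1^2·+1^5 = +1.
(a,b)_23: α=2, u≡5; β=1, v≡12 (mod 23); (5|23)=-1, (12|23)=+1; sign (−1)^0·-1^1·+1^2 = -1.
(a,b)_5: α=8, u≡2; β=3, v≡4 (mod 5); (2|5)=-1, (4|5)=+1; sign (−1)^0·-1^3·+1^8 = -1.
(a,b)_31: α=2, u≡28; β=1, v≡15 (mod 31); (28|31)=+1, (15|31)=-1; sign (−1)^0·+1^1·-1^2 = +1.
(a,b)_2: α=12, β=7; u≡1, v≡7 (mod 8); ε(u)ε(v)=0·1, αω(v)=12·0, βω(u)=7·0; sum ≡ 0  ⇒  +1.
(a,b)_11: α=-6, u≡7; β=-2, v≡2 (mod 11); (7|11)=-1, (2|11)=-1; sign (−1)^0·-1^-2·-1^-6 = +1.
(a,b)_3: α=-10, u≡1; β=-6, v≡2 (mod 3); (1|3)=+1, (2|3)=-1; sign (−1)^0·+1^-6·-1^-10 = +1.
(a,b)_∞: sgn(1537)=+, sgn(-206770)=−, so +1.
(1537, -206770 / ℚ) ramifies at {5, 23}: a division algebra.

[5, 23]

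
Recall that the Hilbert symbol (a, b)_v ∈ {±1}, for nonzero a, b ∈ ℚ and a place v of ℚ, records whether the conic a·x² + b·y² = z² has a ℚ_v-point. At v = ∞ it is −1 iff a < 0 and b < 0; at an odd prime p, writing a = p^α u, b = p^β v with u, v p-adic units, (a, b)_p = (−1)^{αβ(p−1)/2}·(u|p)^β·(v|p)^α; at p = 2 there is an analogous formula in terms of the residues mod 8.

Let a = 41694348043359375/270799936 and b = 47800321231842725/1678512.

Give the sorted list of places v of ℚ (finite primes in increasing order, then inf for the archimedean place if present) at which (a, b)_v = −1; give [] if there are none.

Mod squares: a ≡ 6279, b ≡ 27807. Check v ∈ {∞, 2, 3, 5, 7, 11, 13, 17, 19, 23, 31}.
v=3: a=3^1·(≡2), b=3^-1·(≡2) mod 3; (2|3)=-1, (2|3)=-1; (−1)^{1·-1·1}·(-1)^-1·(-1)^1 = -1.
v=13: a=13^1·(≡2), b=13^3·(≡5) mod 13; (2|13)=-1, (5|13)=-1; (−1)^{1·3·6}·(-1)^3·(-1)^1 = +1.
v=17: a=17^-2·(≡7), b=17^-2·(≡10) mod 17; (7|17)=-1, (10|17)=-1; (−1)^{-2·-2·8}·(-1)^-2·(-1)^-2 = +1.
v=19: a=19^2·(≡6), b=19^0·(≡14) mod 19; (6|19)=+1, (14|19)=-1; (−1)^{2·0·9}·(+1)^0·(-1)^2 = +1.
v=11: a=11^-4·(≡9), b=11^-2·(≡7) mod 11; (9|11)=+1, (7|11)=-1; (−1)^{-4·-2·5}·(+1)^-2·(-1)^-4 = +1.
v=∞: 6279 > 0 and 27807 > 0  ⇒  (a,b)_∞ = +1.
v=23: a=23^1·(≡11), b=23^3·(≡3) mod 23; (11|23)=-1, (3|23)=+1; (−1)^{1·3·11}·(-1)^3·(+1)^1 = +1.
v=31: a=31^2·(≡13), b=31^3·(≡12) mod 31; (13|31)=-1, (12|31)=-1; (−1)^{2·3·15}·(-1)^3·(-1)^2 = -1.
v=5: a=5^8·(≡1), b=5^2·(≡2) mod 5; (1|5)=+1, (2|5)=-1; (−1)^{8·2·2}·(+1)^2·(-1)^8 = +1.
v=7: a=7^3·(≡4), b=7^4·(≡6) mod 7; (4|7)=+1, (6|7)=-1; (−1)^{3·4·3}·(+1)^4·(-1)^3 = -1.
v=2: v_2(a)=-6, v_2(b)=-4; units ≡ 7, 7 (mod 8); ε·ε+αω+βω = 1·1+-6·0+-4·0 ≡ 1  ⇒  (a,b)_2 = -1.
Ram(6279, 27807) = {2, 3, 7, 31}; no ℚ_2-point on the conic.

[2, 3, 7, 31]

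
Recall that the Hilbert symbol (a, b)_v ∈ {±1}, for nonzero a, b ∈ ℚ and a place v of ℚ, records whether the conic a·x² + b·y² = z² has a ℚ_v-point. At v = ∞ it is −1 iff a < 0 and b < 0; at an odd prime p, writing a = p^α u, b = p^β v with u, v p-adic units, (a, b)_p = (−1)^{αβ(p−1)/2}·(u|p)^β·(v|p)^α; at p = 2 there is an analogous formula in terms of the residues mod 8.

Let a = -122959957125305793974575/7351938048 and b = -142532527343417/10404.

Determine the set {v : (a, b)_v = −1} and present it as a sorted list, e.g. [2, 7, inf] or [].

Mod squares: a ≡ -2109, b ≡ -33497. Check v ∈ {∞, 2, 3, 5, 7, 13, 17, 19, 23, 37, 41, 43}.
v=3: a=3^-1·(≡2), b=3^-2·(≡1) mod 3; (2|3)=-1, (1|3)=+1; (−1)^{-1·-2·1}·(-1)^-2·(+1)^-1 = +1.
v=23: a=23^2·(≡14), b=23^0·(≡10) mod 23; (14|23)=-1, (10|23)=-1; (−1)^{2·0·11}·(-1)^0·(-1)^2 = +1.
v=5: a=5^2·(≡4), b=5^0·(≡2) mod 5; (4|5)=+1, (2|5)=-1; (−1)^{2·0·2}·(+1)^0·(-1)^2 = +1.
v=∞: -2109 < 0 and -33497 < 0  ⇒  (a,b)_∞ = -1.
v=37: a=37^3·(≡2), b=37^2·(≡1) mod 37; (2|37)=-1, (1|37)=+1; (−1)^{3·2·18}·(-1)^2·(+1)^3 = +1.
v=2: v_2(a)=-10, v_2(b)=-2; units ≡ 3, 7 (mod 8); ε·ε+αω+βω = 1·1+-10·0+-2·1 ≡ 1  ⇒  (a,b)_2 = -1.
v=19: a=19^1·(≡12), b=19^1·(≡11) mod 19; (12|19)=-1, (11|19)=+1; (−1)^{1·1·9}·(-1)^1·(+1)^1 = +1.
v=7: a=7^-2·(≡5), b=7^0·(≡3) mod 7; (5|7)=-1, (3|7)=-1; (−1)^{-2·0·3}·(-1)^0·(-1)^-2 = +1.
v=13: a=13^-2·(≡12), b=13^0·(≡9) mod 13; (12|13)=+1, (9|13)=+1; (−1)^{-2·0·6}·(+1)^0·(+1)^-2 = +1.
v=43: a=43^4·(≡40), b=43^3·(≡16) mod 43; (40|43)=+1, (16|43)=+1; (−1)^{4·3·21}·(+1)^3·(+1)^4 = +1.
v=17: a=17^-2·(≡8), b=17^-2·(≡3) mod 17; (8|17)=+1, (3|17)=-1; (−1)^{-2·-2·8}·(+1)^-2·(-1)^-2 = +1.
v=41: a=41^4·(≡16), b=41^3·(≡30) mod 41; (16|41)=+1, (30|41)=-1; (−1)^{4·3·20}·(+1)^3·(-1)^4 = +1.
(-2109, -33497 / ℚ) ramifies at {2, ∞}: a division algebra.

[2, inf]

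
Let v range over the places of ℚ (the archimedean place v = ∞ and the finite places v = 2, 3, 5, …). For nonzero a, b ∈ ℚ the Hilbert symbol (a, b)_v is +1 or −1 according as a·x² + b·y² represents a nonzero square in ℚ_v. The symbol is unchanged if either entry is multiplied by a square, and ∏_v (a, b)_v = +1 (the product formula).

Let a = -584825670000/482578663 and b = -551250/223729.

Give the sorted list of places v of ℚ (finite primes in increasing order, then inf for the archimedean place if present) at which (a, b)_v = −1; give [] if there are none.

[2, 7, 13, inf]

Mod squares: a ≡ -4641, b ≡ -2. Check v ∈ {∞, 2, 3, 5, 7, 11, 13, 17, 19, 23, 43}.
v=3: a=3^7·(≡1), b=3^2·(≡1) mod 3; (1|3)=+1, (1|3)=+1; (−1)^{7·2·1}·(+1)^2·(+1)^7 = +1.
v=13: a=13^1·(≡8), b=13^0·(≡11) mod 13; (8|13)=-1, (11|13)=-1; (−1)^{1·0·6}·(-1)^0·(-1)^1 = -1.
v=23: a=23^-2·(≡17), b=23^0·(≡19) mod 23; (17|23)=-1, (19|23)=-1; (−1)^{-2·0·11}·(-1)^0·(-1)^-2 = +1.
v=19: a=19^-4·(≡10), b=19^0·(≡4) mod 19; (10|19)=-1, (4|19)=+1; (−1)^{-4·0·9}·(-1)^0·(+1)^-4 = +1.
v=7: a=7^-1·(≡2), b=7^2·(≡3) mod 7; (2|7)=+1, (3|7)=-1; (−1)^{-1·2·3}·(+1)^2·(-1)^-1 = -1.
v=5: a=5^4·(≡1), b=5^4·(≡2) mod 5; (1|5)=+1, (2|5)=-1; (−1)^{4·4·2}·(+1)^4·(-1)^4 = +1.
v=43: a=43^0·(≡12), b=43^-2·(≡31) mod 43; (12|43)=-1, (31|43)=+1; (−1)^{0·-2·21}·(-1)^-2·(+1)^0 = +1.
v=11: a=11^2·(≡4), b=11^-2·(≡4) mod 11; (4|11)=+1, (4|11)=+1; (−1)^{2·-2·5}·(+1)^-2·(+1)^2 = +1.
v=∞: -4641 < 0 and -2 < 0  ⇒  (a,b)_∞ = -1.
v=2: v_2(a)=4, v_2(b)=1; units ≡ 7, 7 (mod 8); ε·ε+αω+βω = 1·1+4·0+1·0 ≡ 1  ⇒  (a,b)_2 = -1.
v=17: a=17^1·(≡4), b=17^0·(≡1) mod 17; (4|17)=+1, (1|17)=+1; (−1)^{1·0·8}·(+1)^0·(+1)^1 = +1.
(-4641, -2 / ℚ) ramifies at {2, 7, 13, ∞}: a division algebra.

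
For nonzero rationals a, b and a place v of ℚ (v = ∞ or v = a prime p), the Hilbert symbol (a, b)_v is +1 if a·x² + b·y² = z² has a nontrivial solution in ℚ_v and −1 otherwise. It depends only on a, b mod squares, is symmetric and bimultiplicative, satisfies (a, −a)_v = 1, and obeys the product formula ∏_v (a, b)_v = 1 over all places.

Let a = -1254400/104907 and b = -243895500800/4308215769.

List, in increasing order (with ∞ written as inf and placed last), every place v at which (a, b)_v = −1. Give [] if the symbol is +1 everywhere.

(a, b) ≡ (-3, -62) mod (ℚ^×)²; places V = {2, 3, 5, 7, 11, 13, 17, 31, ∞}.
(a,b)_3: α=-1, u≡2; β=-6, v≡1 (mod 3); (2|3)=-1, (1|3)=+1; sign (−1)^0·-1^-6·+1^-1 = +1.
(a,b)_5: α=2, u≡2; β=2, v≡2 (mod 5); (2|5)=-1, (2|5)=-1; sign (−1)^0·-1^2·-1^2 = +1.
(a,b)_7: α=2, u≡4; β=4, v≡2 (mod 7); (4|7)=+1, (2|7)=+1; sign (−1)^0·+1^4·+1^2 = +1.
(a,b)_31: α=0, u≡5; β=1, v≡17 (mod 31); (5|31)=+1, (17|31)=-1; sign (−1)^0·+1^1·-1^0 = +1.
(a,b)_13: α=0, u≡10; β=-2, v≡3 (mod 13); (10|13)=+1, (3|13)=+1; sign (−1)^0·+1^-2·+1^0 = +1.
(a,b)_11: α=-2, u≡2; β=-2, v≡9 (mod 11); (2|11)=-1, (9|11)=+1; sign (−1)^0·-1^-2·+1^-2 = +1.
(a,b)_17: α=-2, u≡5; β=-2, v≡14 (mod 17); (5|17)=-1, (14|17)=-1; sign (−1)^0·-1^-2·-1^-2 = +1.
(a,b)_2: α=10, β=17; u≡5, v≡1 (mod 8); ε(u)ε(v)=0·0, αω(v)=10·0, βω(u)=17·1; sum ≡ 1  ⇒  -1.
(a,b)_∞: sgn(-3)=−, sgn(-62)=−, so -1.
(-3, -62 / ℚ) ramifies at {2, ∞}: a division algebra.

[2, inf]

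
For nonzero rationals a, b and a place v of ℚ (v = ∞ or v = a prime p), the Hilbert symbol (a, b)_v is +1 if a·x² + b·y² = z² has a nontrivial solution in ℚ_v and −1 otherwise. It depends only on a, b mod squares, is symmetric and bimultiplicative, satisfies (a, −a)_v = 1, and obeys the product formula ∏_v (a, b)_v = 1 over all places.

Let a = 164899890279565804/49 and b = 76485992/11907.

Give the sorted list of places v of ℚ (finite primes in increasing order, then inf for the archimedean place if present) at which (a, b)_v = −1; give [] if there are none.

[11, 41]

(a, b) ≡ (451, 57364494) mod (ℚ^×)²; places V = {2, 3, 7, 11, 17, 29, 41, 43, ∞}.
(a,b)_11: α=3, u≡6; β=1, v≡8 (mod 11); (6|11)=-1, (8|11)=-1; sign (−1)^1·-1^1·-1^3 = -1.
(a,b)_29: α=2, u≡4; β=1, v≡23 (mod 29); (4|29)=+1, (23|29)=+1; sign (−1)^0·+1^1·+1^2 = +1.
(a,b)_17: α=2, u≡8; β=1, v≡1 (mod 17); (8|17)=+1, (1|17)=+1; sign (−1)^0·+1^1·+1^2 = +1.
(a,b)_∞: sgn(451)=+, sgn(57364494)=+, so +1.
(a,b)_7: α=-2, u≡6; β=-2, v≡6 (mod 7); (6|7)=-1, (6|7)=-1; sign (−1)^0·-1^-2·-1^-2 = +1.
(a,b)_41: α=3, u≡38; β=1, v≡20 (mod 41); (38|41)=-1, (20|41)=+1; sign (−1)^0·-1^1·+1^3 = -1.
(a,b)_3: α=0, u≡1; β=-5, v≡2 (mod 3); (1|3)=+1, (2|3)=-1; sign (−1)^0·+1^-5·-1^0 = +1.
(a,b)_43: α=2, u≡24; β=1, v≡20 (mod 43); (24|43)=+1, (20|43)=-1; sign (−1)^0·+1^1·-1^2 = +1.
(a,b)_2: α=2, β=3; u≡3, v≡7 (mod 8); ε(u)ε(v)=1·1, αω(v)=2·0, βω(u)=3·1; sum ≡ 0  ⇒  +1.
|Ram(451, 57364494)| = 2, even; anisotropic at {11, 41}.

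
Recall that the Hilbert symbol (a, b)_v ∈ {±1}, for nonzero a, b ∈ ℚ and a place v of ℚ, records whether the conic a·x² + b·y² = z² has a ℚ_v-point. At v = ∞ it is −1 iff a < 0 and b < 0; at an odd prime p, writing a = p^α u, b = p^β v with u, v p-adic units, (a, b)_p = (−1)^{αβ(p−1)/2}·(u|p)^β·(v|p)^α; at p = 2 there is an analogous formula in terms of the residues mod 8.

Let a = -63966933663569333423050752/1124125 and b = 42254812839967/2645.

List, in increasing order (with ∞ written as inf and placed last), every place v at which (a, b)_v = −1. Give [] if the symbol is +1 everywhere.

[2, 5]

Mod squares: a ≡ -327845, b ≡ 35. Check v ∈ {∞, 2, 3, 5, 7, 13, 17, 19, 23, 29}.
v=19: a=19^3·(≡17), b=19^2·(≡11) mod 19; (17|19)=+1, (11|19)=+1; (−1)^{3·2·9}·(+1)^2·(+1)^3 = +1.
v=13: a=13^4·(≡8), b=13^2·(≡12) mod 13; (8|13)=-1, (12|13)=+1; (−1)^{4·2·6}·(-1)^2·(+1)^4 = +1.
v=∞: -327845 < 0 and 35 > 0  ⇒  (a,b)_∞ = +1.
v=17: a=17^-1·(≡7), b=17^0·(≡16) mod 17; (7|17)=-1, (16|17)=+1; (−1)^{-1·0·8}·(-1)^0·(+1)^-1 = +1.
v=3: a=3^4·(≡1), b=3^0·(≡2) mod 3; (1|3)=+1, (2|3)=-1; (−1)^{4·0·1}·(+1)^0·(-1)^4 = +1.
v=23: a=23^-2·(≡7), b=23^-2·(≡8) mod 23; (7|23)=-1, (8|23)=+1; (−1)^{-2·-2·11}·(-1)^-2·(+1)^-2 = +1.
v=29: a=29^3·(≡28), b=29^2·(≡23) mod 29; (28|29)=+1, (23|29)=+1; (−1)^{3·2·14}·(+1)^2·(+1)^3 = +1.
v=7: a=7^9·(≡2), b=7^7·(≡3) mod 7; (2|7)=+1, (3|7)=-1; (−1)^{9·7·3}·(+1)^7·(-1)^9 = +1.
v=2: v_2(a)=12, v_2(b)=0; units ≡ 3, 3 (mod 8); ε·ε+αω+βω = 1·1+12·1+0·1 ≡ 1  ⇒  (a,b)_2 = -1.
v=5: a=5^-3·(≡1), b=5^-1·(≡3) mod 5; (1|5)=+1, (3|5)=-1; (−1)^{-3·-1·2}·(+1)^-1·(-1)^-3 = -1.
(-327845, 35 / ℚ) ramifies at {2, 5}: a division algebra.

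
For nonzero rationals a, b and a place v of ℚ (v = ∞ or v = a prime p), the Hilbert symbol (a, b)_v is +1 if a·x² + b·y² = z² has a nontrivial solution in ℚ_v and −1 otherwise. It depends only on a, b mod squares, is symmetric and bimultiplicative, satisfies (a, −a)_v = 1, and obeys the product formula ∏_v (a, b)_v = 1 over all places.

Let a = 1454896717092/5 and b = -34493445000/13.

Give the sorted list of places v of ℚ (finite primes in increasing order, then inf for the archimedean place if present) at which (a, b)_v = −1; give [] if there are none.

[2, 3]

Mod squares: a ≡ 1365, b ≡ -4186. Check v ∈ {∞, 2, 3, 5, 7, 13, 23}.
v=5: a=5^-1·(≡2), b=5^4·(≡1) mod 5; (2|5)=-1, (1|5)=+1; (−1)^{-1·4·2}·(-1)^4·(+1)^-1 = +1.
v=3: a=3^3·(≡2), b=3^4·(≡2) mod 3; (2|3)=-1, (2|3)=-1; (−1)^{3·4·1}·(-1)^4·(-1)^3 = -1.
v=13: a=13^1·(≡3), b=13^-1·(≡12) mod 13; (3|13)=+1, (12|13)=+1; (−1)^{1·-1·6}·(+1)^-1·(+1)^1 = +1.
v=23: a=23^6·(≡6), b=23^3·(≡2) mod 23; (6|23)=+1, (2|23)=+1; (−1)^{6·3·11}·(+1)^3·(+1)^6 = +1.
v=∞: 1365 > 0 and -4186 < 0  ⇒  (a,b)_∞ = +1.
v=7: a=7^1·(≡5), b=7^1·(≡1) mod 7; (5|7)=-1, (1|7)=+1; (−1)^{1·1·3}·(-1)^1·(+1)^1 = +1.
v=2: v_2(a)=2, v_2(b)=3; units ≡ 5, 3 (mod 8); ε·ε+αω+βω = 0·1+2·1+3·1 ≡ 1  ⇒  (a,b)_2 = -1.
Ram(1365, -4186) = {2, 3}; no ℚ_2-point on the conic.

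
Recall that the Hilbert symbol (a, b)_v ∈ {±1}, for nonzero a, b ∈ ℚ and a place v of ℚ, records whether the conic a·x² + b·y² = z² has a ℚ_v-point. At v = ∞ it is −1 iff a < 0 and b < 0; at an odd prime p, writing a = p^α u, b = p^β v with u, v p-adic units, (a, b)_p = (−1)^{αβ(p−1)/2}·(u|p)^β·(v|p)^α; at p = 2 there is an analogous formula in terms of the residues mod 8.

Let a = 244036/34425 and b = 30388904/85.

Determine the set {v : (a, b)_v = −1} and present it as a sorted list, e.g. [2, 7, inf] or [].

Mod squares: a ≡ 17, b ≡ 22610. Check v ∈ {∞, 2, 3, 5, 7, 13, 17, 19}.
v=5: a=5^-2·(≡3), b=5^-1·(≡2) mod 5; (3|5)=-1, (2|5)=-1; (−1)^{-2·-1·2}·(-1)^-1·(-1)^-2 = -1.
v=∞: 17 > 0 and 22610 > 0  ⇒  (a,b)_∞ = +1.
v=13: a=13^2·(≡1), b=13^4·(≡9) mod 13; (1|13)=+1, (9|13)=+1; (−1)^{2·4·6}·(+1)^4·(+1)^2 = +1.
v=19: a=19^2·(≡9), b=19^1·(≡8) mod 19; (9|19)=+1, (8|19)=-1; (−1)^{2·1·9}·(+1)^1·(-1)^2 = +1.
v=7: a=7^0·(≡5), b=7^1·(≡5) mod 7; (5|7)=-1, (5|7)=-1; (−1)^{0·1·3}·(-1)^1·(-1)^0 = -1.
v=2: v_2(a)=2, v_2(b)=3; units ≡ 1, 1 (mod 8); ε·ε+αω+βω = 0·0+2·0+3·0 ≡ 0  ⇒  (a,b)_2 = +1.
v=3: a=3^-4·(≡2), b=3^0·(≡2) mod 3; (2|3)=-1, (2|3)=-1; (−1)^{-4·0·1}·(-1)^0·(-1)^-4 = +1.
v=17: a=17^-1·(≡9), b=17^-1·(≡2) mod 17; (9|17)=+1, (2|17)=+1; (−1)^{-1·-1·8}·(+1)^-1·(+1)^-1 = +1.
Ram(17, 22610) = {5, 7}; no ℚ_5-point on the conic.

[5, 7]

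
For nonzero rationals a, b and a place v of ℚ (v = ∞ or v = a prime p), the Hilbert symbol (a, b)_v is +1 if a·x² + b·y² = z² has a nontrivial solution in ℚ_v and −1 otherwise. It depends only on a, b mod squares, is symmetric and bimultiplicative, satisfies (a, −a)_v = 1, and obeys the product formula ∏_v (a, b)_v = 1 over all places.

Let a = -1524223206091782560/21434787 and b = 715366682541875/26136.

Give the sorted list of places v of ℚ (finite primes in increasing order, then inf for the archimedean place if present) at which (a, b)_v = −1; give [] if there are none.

(a, b) ≡ (-2454270, 99138) mod (ℚ^×)²; places V = {2, 3, 5, 7, 11, 13, 29, 31, 41, ∞}.
(a,b)_∞: sgn(-2454270)=−, sgn(99138)=+, so +1.
(a,b)_2: α=5, β=-3; u≡1, v≡1 (mod 8); ε(u)ε(v)=0·0, αω(v)=5·0, βω(u)=-3·0; sum ≡ 0  ⇒  +1.
(a,b)_7: α=3, u≡6; β=2, v≡4 (mod 7); (6|7)=-1, (4|7)=+1; sign (−1)^0·-1^2·+1^3 = +1.
(a,b)_13: α=1, u≡9; β=1, v≡2 (mod 13); (9|13)=+1, (2|13)=-1; sign (−1)^0·+1^1·-1^1 = -1.
(a,b)_29: α=3, u≡26; β=2, v≡1 (mod 29); (26|29)=-1, (1|29)=+1; sign (−1)^0·-1^2·+1^3 = +1.
(a,b)_11: α=-2, u≡7; β=-2, v≡8 (mod 11); (7|11)=-1, (8|11)=-1; sign (−1)^0·-1^-2·-1^-2 = +1.
(a,b)_31: α=1, u≡16; β=1, v≡18 (mod 31); (16|31)=+1, (18|31)=+1; sign (−1)^1·+1^1·+1^1 = -1.
(a,b)_3: α=-11, u≡1; β=-3, v≡1 (mod 3); (1|3)=+1, (1|3)=+1; sign (−1)^1·+1^-3·+1^-11 = -1.
(a,b)_41: α=4, u≡8; β=3, v≡9 (mod 41); (8|41)=+1, (9|41)=+1; sign (−1)^0·+1^3·+1^4 = +1.
(a,b)_5: α=1, u≡4; β=4, v≡2 (mod 5); (4|5)=+1, (2|5)=-1; sign (−1)^0·+1^4·-1^1 = -1.
(-2454270, 99138 / ℚ) ramifies at {3, 5, 13, 31}: a division algebra.

[3, 5, 13, 31]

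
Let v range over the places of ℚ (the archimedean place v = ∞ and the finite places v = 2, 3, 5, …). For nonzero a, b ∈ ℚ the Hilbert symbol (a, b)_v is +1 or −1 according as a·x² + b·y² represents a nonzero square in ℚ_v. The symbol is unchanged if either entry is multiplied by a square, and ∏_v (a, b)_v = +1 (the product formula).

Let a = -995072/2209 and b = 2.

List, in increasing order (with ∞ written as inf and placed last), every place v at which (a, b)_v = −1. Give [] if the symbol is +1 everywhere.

[]

(a, b) ≡ (-23, 2) mod (ℚ^×)²; places V = {2, 13, 23, 47, ∞}.
(a,b)_2: α=8, β=1; u≡1, v≡1 (mod 8); ε(u)ε(v)=0·0, αω(v)=8·0, βω(u)=1·0; sum ≡ 0  ⇒  +1.
(a,b)_47: α=-2, u≡12; β=0, v≡2 (mod 47); (12|47)=+1, (2|47)=+1; sign (−1)^0·+1^0·+1^-2 = +1.
(a,b)_∞: sgn(-23)=−, sgn(2)=+, so +1.
(a,b)_13: α=2, u≡12; β=0, v≡2 (mod 13); (12|13)=+1, (2|13)=-1; sign (−1)^0·+1^0·-1^2 = +1.
(a,b)_23: α=1, u≡22; β=0, v≡2 (mod 23); (22|23)=-1, (2|23)=+1; sign (−1)^0·-1^0·+1^1 = +1.
Every local symbol is +1, so the conic -23·x² + 2·y² = z² has ℚ_v-points for all v and hence a ℚ-point; (a, b / ℚ) ≅ M_2(ℚ).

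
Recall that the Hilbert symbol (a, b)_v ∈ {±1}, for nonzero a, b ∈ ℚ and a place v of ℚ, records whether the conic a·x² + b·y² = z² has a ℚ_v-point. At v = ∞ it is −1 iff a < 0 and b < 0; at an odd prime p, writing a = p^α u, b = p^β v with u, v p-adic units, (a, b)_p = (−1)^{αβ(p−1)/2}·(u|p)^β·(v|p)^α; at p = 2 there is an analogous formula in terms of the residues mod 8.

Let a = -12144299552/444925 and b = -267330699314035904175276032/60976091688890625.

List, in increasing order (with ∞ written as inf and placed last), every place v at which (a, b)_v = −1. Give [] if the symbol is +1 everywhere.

Mod squares: a ≡ -26, b ≡ -2. Check v ∈ {∞, 2, 3, 5, 7, 11, 13, 17, 23, 37}.
v=7: a=7^2·(≡4), b=7^6·(≡5) mod 7; (4|7)=+1, (5|7)=-1; (−1)^{2·6·3}·(+1)^6·(-1)^2 = +1.
v=11: a=11^4·(≡2), b=11^8·(≡3) mod 11; (2|11)=-1, (3|11)=+1; (−1)^{4·8·5}·(-1)^8·(+1)^4 = +1.
v=13: a=13^-1·(≡2), b=13^-2·(≡2) mod 13; (2|13)=-1, (2|13)=-1; (−1)^{-1·-2·6}·(-1)^-2·(-1)^-1 = -1.
v=17: a=17^0·(≡2), b=17^2·(≡2) mod 17; (2|17)=+1, (2|17)=+1; (−1)^{0·2·8}·(+1)^2·(+1)^0 = +1.
v=37: a=37^-2·(≡1), b=37^-6·(≡32) mod 37; (1|37)=+1, (32|37)=-1; (−1)^{-2·-6·18}·(+1)^-6·(-1)^-2 = +1.
v=∞: -26 < 0 and -2 < 0  ⇒  (a,b)_∞ = -1.
v=3: a=3^0·(≡1), b=3^-2·(≡1) mod 3; (1|3)=+1, (1|3)=+1; (−1)^{0·-2·1}·(+1)^-2·(+1)^0 = +1.
v=23: a=23^2·(≡19), b=23^4·(≡11) mod 23; (19|23)=-1, (11|23)=-1; (−1)^{2·4·11}·(-1)^4·(-1)^2 = +1.
v=5: a=5^-2·(≡4), b=5^-6·(≡2) mod 5; (4|5)=+1, (2|5)=-1; (−1)^{-2·-6·2}·(+1)^-6·(-1)^-2 = +1.
v=2: v_2(a)=5, v_2(b)=17; units ≡ 3, 7 (mod 8); ε·ε+αω+βω = 1·1+5·0+17·1 ≡ 0  ⇒  (a,b)_2 = +1.
|Ram(-26, -2)| = 2, even; anisotropic at {13, ∞}.

[13, inf]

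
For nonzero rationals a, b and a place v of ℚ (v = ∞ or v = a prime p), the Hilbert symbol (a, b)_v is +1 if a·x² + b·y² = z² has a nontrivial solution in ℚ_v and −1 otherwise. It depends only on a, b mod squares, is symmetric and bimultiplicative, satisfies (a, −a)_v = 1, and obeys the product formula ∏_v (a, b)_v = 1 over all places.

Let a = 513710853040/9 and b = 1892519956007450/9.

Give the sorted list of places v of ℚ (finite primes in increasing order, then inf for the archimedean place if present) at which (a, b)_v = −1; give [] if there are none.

[2, 5, 7, 31]

Mod squares: a ≡ 115, b ≡ 109802. Check v ∈ {∞, 2, 3, 5, 7, 11, 23, 31}.
v=∞: 115 > 0 and 109802 > 0  ⇒  (a,b)_∞ = +1.
v=2: v_2(a)=4, v_2(b)=1; units ≡ 3, 5 (mod 8); ε·ε+αω+βω = 1·0+4·1+1·1 ≡ 1  ⇒  (a,b)_2 = -1.
v=7: a=7^4·(≡5), b=7^3·(≡5) mod 7; (5|7)=-1, (5|7)=-1; (−1)^{4·3·3}·(-1)^3·(-1)^4 = -1.
v=5: a=5^1·(≡2), b=5^2·(≡2) mod 5; (2|5)=-1, (2|5)=-1; (−1)^{1·2·2}·(-1)^2·(-1)^1 = -1.
v=23: a=23^1·(≡15), b=23^1·(≡4) mod 23; (15|23)=-1, (4|23)=+1; (−1)^{1·1·11}·(-1)^1·(+1)^1 = +1.
v=31: a=31^2·(≡21), b=31^3·(≡4) mod 31; (21|31)=-1, (4|31)=+1; (−1)^{2·3·15}·(-1)^3·(+1)^2 = -1.
v=11: a=11^2·(≡4), b=11^5·(≡4) mod 11; (4|11)=+1, (4|11)=+1; (−1)^{2·5·5}·(+1)^5·(+1)^2 = +1.
v=3: a=3^-2·(≡1), b=3^-2·(≡2) mod 3; (1|3)=+1, (2|3)=-1; (−1)^{-2·-2·1}·(+1)^-2·(-1)^-2 = +1.
|Ram(115, 109802)| = 4, even; anisotropic at {2, 5, 7, 31}.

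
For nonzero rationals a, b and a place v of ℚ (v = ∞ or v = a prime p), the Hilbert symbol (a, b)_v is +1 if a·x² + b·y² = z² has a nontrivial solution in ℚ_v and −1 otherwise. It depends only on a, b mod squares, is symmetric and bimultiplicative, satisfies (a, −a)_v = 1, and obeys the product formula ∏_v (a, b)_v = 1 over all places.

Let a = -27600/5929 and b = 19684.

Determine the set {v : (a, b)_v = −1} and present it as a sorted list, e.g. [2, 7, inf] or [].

(a, b) ≡ (-69, 4921) mod (ℚ^×)²; places V = {2, 3, 5, 7, 11, 19, 23, 37, ∞}.
(a,b)_7: α=-2, u≡4; β=1, v≡5 (mod 7); (4|7)=+1, (5|7)=-1; sign (−1)^0·+1^1·-1^-2 = +1.
(a,b)_19: α=0, u≡7; β=1, v≡10 (mod 19); (7|19)=+1, (10|19)=-1; sign (−1)^0·+1^1·-1^0 = +1.
(a,b)_37: α=0, u≡29; β=1, v≡14 (mod 37); (29|37)=-1, (14|37)=-1; sign (−1)^0·-1^1·-1^0 = -1.
(a,b)_5: α=2, u≡4; β=0, v≡4 (mod 5); (4|5)=+1, (4|5)=+1; sign (−1)^0·+1^0·+1^2 = +1.
(a,b)_3: α=1, u≡1; β=0, v≡1 (mod 3); (1|3)=+1, (1|3)=+1; sign (−1)^0·+1^0·+1^1 = +1.
(a,b)_23: α=1, u≡10; β=0, v≡19 (mod 23); (10|23)=-1, (19|23)=-1; sign (−1)^0·-1^0·-1^1 = -1.
(a,b)_∞: sgn(-69)=−, sgn(4921)=+, so +1.
(a,b)_2: α=4, β=2; u≡3, v≡1 (mod 8); ε(u)ε(v)=1·0, αω(v)=4·0, βω(u)=2·1; sum ≡ 0  ⇒  +1.
(a,b)_11: α=-2, u≡2; β=0, v≡5 (mod 11); (2|11)=-1, (5|11)=+1; sign (−1)^0·-1^0·+1^-2 = +1.
(-69, 4921 / ℚ) ramifies at {23, 37}: a division algebra.

[23, 37]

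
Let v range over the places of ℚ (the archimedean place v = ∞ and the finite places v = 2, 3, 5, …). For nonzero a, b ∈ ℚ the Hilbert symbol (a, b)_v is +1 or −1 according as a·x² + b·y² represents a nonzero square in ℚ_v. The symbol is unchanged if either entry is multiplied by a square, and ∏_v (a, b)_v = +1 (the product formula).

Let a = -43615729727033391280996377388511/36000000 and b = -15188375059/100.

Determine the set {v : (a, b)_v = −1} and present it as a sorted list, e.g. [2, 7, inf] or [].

(a, b) ≡ (-1812239, -62491) mod (ℚ^×)²; places V = {2, 3, 5, 11, 13, 17, 19, 23, 29, ∞}.
(a,b)_23: α=3, u≡21; β=1, v≡20 (mod 23); (21|23)=-1, (20|23)=-1; sign (−1)^1·-1^1·-1^3 = -1.
(a,b)_11: α=3, u≡5; β=1, v≡2 (mod 11); (5|11)=+1, (2|11)=-1; sign (−1)^1·+1^1·-1^3 = +1.
(a,b)_19: α=5, u≡18; β=1, v≡11 (mod 19); (18|19)=-1, (11|19)=+1; sign (−1)^1·-1^1·+1^5 = +1.
(a,b)_29: α=5, u≡1; β=2, v≡22 (mod 29); (1|29)=+1, (22|29)=+1; sign (−1)^0·+1^2·+1^5 = +1.
(a,b)_5: α=-6, u≡1; β=-2, v≡4 (mod 5); (1|5)=+1, (4|5)=+1; sign (−1)^0·+1^-2·+1^-6 = +1.
(a,b)_∞: sgn(-1812239)=−, sgn(-62491)=−, so -1.
(a,b)_2: α=-8, β=-2; u≡1, v≡5 (mod 8); ε(u)ε(v)=0·0, αω(v)=-8·1, βω(u)=-2·0; sum ≡ 0  ⇒  +1.
(a,b)_3: α=-2, u≡1; β=0, v≡2 (mod 3); (1|3)=+1, (2|3)=-1; sign (−1)^0·+1^0·-1^-2 = +1.
(a,b)_17: α=6, u≡12; β=2, v≡13 (mod 17); (12|17)=-1, (13|17)=+1; sign (−1)^0·-1^2·+1^6 = +1.
(a,b)_13: α=3, u≡9; β=1, v≡9 (mod 13); (9|13)=+1, (9|13)=+1; sign (−1)^0·+1^1·+1^3 = +1.
Ram(-1812239, -62491) = {23, ∞}; no ℚ_23-point on the conic.

[23, inf]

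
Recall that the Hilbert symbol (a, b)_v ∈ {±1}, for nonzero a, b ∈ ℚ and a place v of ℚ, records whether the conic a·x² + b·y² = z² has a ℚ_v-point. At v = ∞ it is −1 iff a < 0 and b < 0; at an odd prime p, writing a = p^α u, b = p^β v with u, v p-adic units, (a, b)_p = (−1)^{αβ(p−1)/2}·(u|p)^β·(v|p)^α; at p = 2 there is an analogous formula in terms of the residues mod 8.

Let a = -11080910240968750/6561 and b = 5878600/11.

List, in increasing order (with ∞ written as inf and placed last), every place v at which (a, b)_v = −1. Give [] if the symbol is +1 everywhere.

[2, 17]

Mod squares: a ≡ -238, b ≡ 646646. Check v ∈ {∞, 2, 3, 5, 7, 11, 13, 17, 19}.
v=3: a=3^-8·(≡2), b=3^0·(≡2) mod 3; (2|3)=-1, (2|3)=-1; (−1)^{-8·0·1}·(-1)^0·(-1)^-8 = +1.
v=∞: -238 < 0 and 646646 > 0  ⇒  (a,b)_∞ = +1.
v=19: a=19^2·(≡16), b=19^1·(≡9) mod 19; (16|19)=+1, (9|19)=+1; (−1)^{2·1·9}·(+1)^1·(+1)^2 = +1.
v=11: a=11^0·(≡1), b=11^-1·(≡2) mod 11; (1|11)=+1, (2|11)=-1; (−1)^{0·-1·5}·(+1)^-1·(-1)^0 = +1.
v=13: a=13^4·(≡9), b=13^1·(≡9) mod 13; (9|13)=+1, (9|13)=+1; (−1)^{4·1·6}·(+1)^1·(+1)^4 = +1.
v=2: v_2(a)=1, v_2(b)=3; units ≡ 1, 3 (mod 8); ε·ε+αω+βω = 0·1+1·1+3·0 ≡ 1  ⇒  (a,b)_2 = -1.
v=7: a=7^1·(≡4), b=7^1·(≡6) mod 7; (4|7)=+1, (6|7)=-1; (−1)^{1·1·3}·(+1)^1·(-1)^1 = +1.
v=5: a=5^6·(≡3), b=5^2·(≡4) mod 5; (3|5)=-1, (4|5)=+1; (−1)^{6·2·2}·(-1)^2·(+1)^6 = +1.
v=17: a=17^3·(≡10), b=17^1·(≡8) mod 17; (10|17)=-1, (8|17)=+1; (−1)^{3·1·8}·(-1)^1·(+1)^3 = -1.
Ram(-238, 646646) = {2, 17}; no ℚ_2-point on the conic.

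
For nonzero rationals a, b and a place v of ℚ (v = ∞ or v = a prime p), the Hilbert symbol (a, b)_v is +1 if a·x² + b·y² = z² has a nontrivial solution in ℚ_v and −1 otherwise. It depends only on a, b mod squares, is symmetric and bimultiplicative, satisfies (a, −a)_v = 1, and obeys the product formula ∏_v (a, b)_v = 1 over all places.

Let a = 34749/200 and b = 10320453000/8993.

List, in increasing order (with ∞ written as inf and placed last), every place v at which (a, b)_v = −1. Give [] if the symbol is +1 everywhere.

Mod squares: a ≡ 858, b ≡ 2210. Check v ∈ {∞, 2, 3, 5, 11, 13, 17, 23}.
v=23: a=23^0·(≡17), b=23^-2·(≡16) mod 23; (17|23)=-1, (16|23)=+1; (−1)^{0·-2·11}·(-1)^-2·(+1)^0 = +1.
v=2: v_2(a)=-3, v_2(b)=3; units ≡ 5, 1 (mod 8); ε·ε+αω+βω = 0·0+-3·0+3·1 ≡ 1  ⇒  (a,b)_2 = -1.
v=∞: 858 > 0 and 2210 > 0  ⇒  (a,b)_∞ = +1.
v=13: a=13^1·(≡12), b=13^1·(≡12) mod 13; (12|13)=+1, (12|13)=+1; (−1)^{1·1·6}·(+1)^1·(+1)^1 = +1.
v=17: a=17^0·(≡4), b=17^-1·(≡5) mod 17; (4|17)=+1, (5|17)=-1; (−1)^{0·-1·8}·(+1)^-1·(-1)^0 = +1.
v=5: a=5^-2·(≡3), b=5^3·(≡3) mod 5; (3|5)=-1, (3|5)=-1; (−1)^{-2·3·2}·(-1)^3·(-1)^-2 = -1.
v=11: a=11^1·(≡1), b=11^2·(≡2) mod 11; (1|11)=+1, (2|11)=-1; (−1)^{1·2·5}·(+1)^2·(-1)^1 = -1.
v=3: a=3^5·(≡1), b=3^8·(≡2) mod 3; (1|3)=+1, (2|3)=-1; (−1)^{5·8·1}·(+1)^8·(-1)^5 = -1.
|Ram(858, 2210)| = 4, even; anisotropic at {2, 3, 5, 11}.

[2, 3, 5, 11]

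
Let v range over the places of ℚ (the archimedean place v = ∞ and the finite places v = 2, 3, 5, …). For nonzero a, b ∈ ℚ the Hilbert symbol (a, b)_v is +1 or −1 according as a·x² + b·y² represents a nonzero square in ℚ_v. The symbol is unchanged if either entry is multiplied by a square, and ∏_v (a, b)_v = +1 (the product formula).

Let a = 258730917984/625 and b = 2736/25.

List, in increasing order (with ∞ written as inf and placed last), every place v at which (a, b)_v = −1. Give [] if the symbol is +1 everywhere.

Mod squares: a ≡ 1254, b ≡ 19. Check v ∈ {∞, 2, 3, 5, 7, 11, 19}.
v=∞: 1254 > 0 and 19 > 0  ⇒  (a,b)_∞ = +1.
v=19: a=19^3·(≡4), b=19^1·(≡5) mod 19; (4|19)=+1, (5|19)=+1; (−1)^{3·1·9}·(+1)^1·(+1)^3 = -1.
v=2: v_2(a)=5, v_2(b)=4; units ≡ 3, 3 (mod 8); ε·ε+αω+βω = 1·1+5·1+4·1 ≡ 0  ⇒  (a,b)_2 = +1.
v=3: a=3^7·(≡1), b=3^2·(≡1) mod 3; (1|3)=+1, (1|3)=+1; (−1)^{7·2·1}·(+1)^2·(+1)^7 = +1.
v=7: a=7^2·(≡4), b=7^0·(≡5) mod 7; (4|7)=+1, (5|7)=-1; (−1)^{2·0·3}·(+1)^0·(-1)^2 = +1.
v=5: a=5^-4·(≡4), b=5^-2·(≡1) mod 5; (4|5)=+1, (1|5)=+1; (−1)^{-4·-2·2}·(+1)^-2·(+1)^-4 = +1.
v=11: a=11^1·(≡3), b=11^0·(≡10) mod 11; (3|11)=+1, (10|11)=-1; (−1)^{1·0·5}·(+1)^0·(-1)^1 = -1.
|Ram(1254, 19)| = 2, even; anisotropic at {11, 19}.

[11, 19]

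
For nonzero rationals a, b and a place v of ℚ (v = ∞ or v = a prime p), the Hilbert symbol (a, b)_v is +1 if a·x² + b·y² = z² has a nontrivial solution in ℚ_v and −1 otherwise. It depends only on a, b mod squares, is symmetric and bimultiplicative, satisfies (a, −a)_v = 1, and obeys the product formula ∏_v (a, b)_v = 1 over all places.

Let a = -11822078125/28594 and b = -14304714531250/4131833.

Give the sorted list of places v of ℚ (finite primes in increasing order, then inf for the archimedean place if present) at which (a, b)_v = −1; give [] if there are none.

Mod squares: a ≡ -1258, b ≡ -6290. Check v ∈ {∞, 2, 5, 11, 13, 17, 29, 37}.
v=2: v_2(a)=-1, v_2(b)=1; units ≡ 3, 7 (mod 8); ε·ε+αω+βω = 1·1+-1·0+1·1 ≡ 0  ⇒  (a,b)_2 = +1.
v=5: a=5^6·(≡3), b=5^7·(≡3) mod 5; (3|5)=-1, (3|5)=-1; (−1)^{6·7·2}·(-1)^7·(-1)^6 = -1.
v=17: a=17^-1·(≡5), b=17^-3·(≡13) mod 17; (5|17)=-1, (13|17)=+1; (−1)^{-1·-3·8}·(-1)^-3·(+1)^-1 = -1.
v=∞: -1258 < 0 and -6290 < 0  ⇒  (a,b)_∞ = -1.
v=29: a=29^-2·(≡21), b=29^-2·(≡17) mod 29; (21|29)=-1, (17|29)=-1; (−1)^{-2·-2·14}·(-1)^-2·(-1)^-2 = +1.
v=37: a=37^1·(≡34), b=37^1·(≡17) mod 37; (34|37)=+1, (17|37)=-1; (−1)^{1·1·18}·(+1)^1·(-1)^1 = -1.
v=13: a=13^2·(≡10), b=13^2·(≡11) mod 13; (10|13)=+1, (11|13)=-1; (−1)^{2·2·6}·(+1)^2·(-1)^2 = +1.
v=11: a=11^2·(≡6), b=11^4·(≡7) mod 11; (6|11)=-1, (7|11)=-1; (−1)^{2·4·5}·(-1)^4·(-1)^2 = +1.
(-1258, -6290 / ℚ) ramifies at {5, 17, 37, ∞}: a division algebra.

[5, 17, 37, inf]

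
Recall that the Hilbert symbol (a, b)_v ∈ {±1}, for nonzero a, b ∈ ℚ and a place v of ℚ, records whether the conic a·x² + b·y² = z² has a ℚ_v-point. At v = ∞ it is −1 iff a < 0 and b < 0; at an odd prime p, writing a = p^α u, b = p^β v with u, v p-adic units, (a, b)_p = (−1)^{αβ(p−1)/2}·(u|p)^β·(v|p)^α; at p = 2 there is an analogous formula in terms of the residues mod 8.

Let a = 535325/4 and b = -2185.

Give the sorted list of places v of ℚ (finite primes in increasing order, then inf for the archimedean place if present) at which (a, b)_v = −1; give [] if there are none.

[5, 23]

Mod squares: a ≡ 437, b ≡ -2185. Check v ∈ {∞, 2, 5, 7, 19, 23}.
v=∞: 437 > 0 and -2185 < 0  ⇒  (a,b)_∞ = +1.
v=5: a=5^2·(≡2), b=5^1·(≡3) mod 5; (2|5)=-1, (3|5)=-1; (−1)^{2·1·2}·(-1)^1·(-1)^2 = -1.
v=19: a=19^1·(≡9), b=19^1·(≡18) mod 19; (9|19)=+1, (18|19)=-1; (−1)^{1·1·9}·(+1)^1·(-1)^1 = +1.
v=23: a=23^1·(≡17), b=23^1·(≡20) mod 23; (17|23)=-1, (20|23)=-1; (−1)^{1·1·11}·(-1)^1·(-1)^1 = -1.
v=2: v_2(a)=-2, v_2(b)=0; units ≡ 5, 7 (mod 8); ε·ε+αω+βω = 0·1+-2·0+0·1 ≡ 0  ⇒  (a,b)_2 = +1.
v=7: a=7^2·(≡3), b=7^0·(≡6) mod 7; (3|7)=-1, (6|7)=-1; (−1)^{2·0·3}·(-1)^0·(-1)^2 = +1.
(437, -2185 / ℚ) ramifies at {5, 23}: a division algebra.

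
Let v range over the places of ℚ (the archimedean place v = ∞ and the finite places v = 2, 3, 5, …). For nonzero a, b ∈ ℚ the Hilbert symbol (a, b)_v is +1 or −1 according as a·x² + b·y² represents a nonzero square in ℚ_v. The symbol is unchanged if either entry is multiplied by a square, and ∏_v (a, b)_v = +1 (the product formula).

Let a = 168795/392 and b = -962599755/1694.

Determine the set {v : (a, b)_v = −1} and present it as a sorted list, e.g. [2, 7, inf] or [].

Mod squares: a ≡ 310, b ≡ -46631130. Check v ∈ {∞, 2, 3, 5, 7, 11, 13, 17, 19, 29, 31}.
v=19: a=19^0·(≡11), b=19^1·(≡17) mod 19; (11|19)=+1, (17|19)=+1; (−1)^{0·1·9}·(+1)^1·(+1)^0 = +1.
v=3: a=3^2·(≡1), b=3^1·(≡1) mod 3; (1|3)=+1, (1|3)=+1; (−1)^{2·1·1}·(+1)^1·(+1)^2 = +1.
v=2: v_2(a)=-3, v_2(b)=-1; units ≡ 3, 3 (mod 8); ε·ε+αω+βω = 1·1+-3·1+-1·1 ≡ 1  ⇒  (a,b)_2 = -1.
v=29: a=29^0·(≡1), b=29^1·(≡23) mod 29; (1|29)=+1, (23|29)=+1; (−1)^{0·1·14}·(+1)^1·(+1)^0 = +1.
v=∞: 310 > 0 and -46631130 < 0  ⇒  (a,b)_∞ = +1.
v=17: a=17^0·(≡2), b=17^2·(≡6) mod 17; (2|17)=+1, (6|17)=-1; (−1)^{0·2·8}·(+1)^2·(-1)^0 = +1.
v=11: a=11^2·(≡6), b=11^-2·(≡5) mod 11; (6|11)=-1, (5|11)=+1; (−1)^{2·-2·5}·(-1)^-2·(+1)^2 = +1.
v=5: a=5^1·(≡2), b=5^1·(≡1) mod 5; (2|5)=-1, (1|5)=+1; (−1)^{1·1·2}·(-1)^1·(+1)^1 = -1.
v=7: a=7^-2·(≡4), b=7^-1·(≡4) mod 7; (4|7)=+1, (4|7)=+1; (−1)^{-2·-1·3}·(+1)^-1·(+1)^-2 = +1.
v=31: a=31^1·(≡1), b=31^1·(≡16) mod 31; (1|31)=+1, (16|31)=+1; (−1)^{1·1·15}·(+1)^1·(+1)^1 = -1.
v=13: a=13^0·(≡8), b=13^1·(≡8) mod 13; (8|13)=-1, (8|13)=-1; (−1)^{0·1·6}·(-1)^1·(-1)^0 = -1.
Ram(310, -46631130) = {2, 5, 13, 31}; no ℚ_2-point on the conic.

[2, 5, 13, 31]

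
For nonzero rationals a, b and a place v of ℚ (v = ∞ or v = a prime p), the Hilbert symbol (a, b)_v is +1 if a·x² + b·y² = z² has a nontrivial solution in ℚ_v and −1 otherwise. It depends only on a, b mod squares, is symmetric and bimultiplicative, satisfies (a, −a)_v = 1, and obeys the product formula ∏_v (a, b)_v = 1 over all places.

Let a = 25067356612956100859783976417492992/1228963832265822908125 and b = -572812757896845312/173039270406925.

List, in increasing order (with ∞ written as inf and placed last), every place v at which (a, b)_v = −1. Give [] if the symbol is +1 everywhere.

Mod squares: a ≡ 193154, b ≡ -79534. Check v ∈ {∞, 2, 3, 5, 7, 11, 13, 17, 19, 23, 37, 41}.
v=23: a=23^3·(≡6), b=23^1·(≡17) mod 23; (6|23)=+1, (17|23)=-1; (−1)^{3·1·11}·(+1)^1·(-1)^3 = +1.
v=7: a=7^6·(≡3), b=7^5·(≡3) mod 7; (3|7)=-1, (3|7)=-1; (−1)^{6·5·3}·(-1)^5·(-1)^6 = -1.
v=5: a=5^-4·(≡4), b=5^-2·(≡4) mod 5; (4|5)=+1, (4|5)=+1; (−1)^{-4·-2·2}·(+1)^-2·(+1)^-4 = +1.
v=19: a=19^3·(≡5), b=19^1·(≡2) mod 19; (5|19)=+1, (2|19)=-1; (−1)^{3·1·9}·(+1)^1·(-1)^3 = +1.
v=17: a=17^5·(≡7), b=17^2·(≡13) mod 17; (7|17)=-1, (13|17)=+1; (−1)^{5·2·8}·(-1)^2·(+1)^5 = +1.
v=11: a=11^8·(≡3), b=11^4·(≡8) mod 11; (3|11)=+1, (8|11)=-1; (−1)^{8·4·5}·(+1)^4·(-1)^8 = +1.
v=13: a=13^-5·(≡1), b=13^-3·(≡11) mod 13; (1|13)=+1, (11|13)=-1; (−1)^{-5·-3·6}·(+1)^-3·(-1)^-5 = -1.
v=41: a=41^-4·(≡14), b=41^-2·(≡22) mod 41; (14|41)=-1, (22|41)=-1; (−1)^{-4·-2·20}·(-1)^-2·(-1)^-4 = +1.
v=2: v_2(a)=23, v_2(b)=11; units ≡ 1, 1 (mod 8); ε·ε+αω+βω = 0·0+23·0+11·0 ≡ 0  ⇒  (a,b)_2 = +1.
v=∞: 193154 > 0 and -79534 < 0  ⇒  (a,b)_∞ = +1.
v=37: a=37^-4·(≡18), b=37^-4·(≡36) mod 37; (18|37)=-1, (36|37)=+1; (−1)^{-4·-4·18}·(-1)^-4·(+1)^-4 = +1.
v=3: a=3^0·(≡2), b=3^2·(≡2) mod 3; (2|3)=-1, (2|3)=-1; (−1)^{0·2·1}·(-1)^2·(-1)^0 = +1.
|Ram(193154, -79534)| = 2, even; anisotropic at {7, 13}.

[7, 13]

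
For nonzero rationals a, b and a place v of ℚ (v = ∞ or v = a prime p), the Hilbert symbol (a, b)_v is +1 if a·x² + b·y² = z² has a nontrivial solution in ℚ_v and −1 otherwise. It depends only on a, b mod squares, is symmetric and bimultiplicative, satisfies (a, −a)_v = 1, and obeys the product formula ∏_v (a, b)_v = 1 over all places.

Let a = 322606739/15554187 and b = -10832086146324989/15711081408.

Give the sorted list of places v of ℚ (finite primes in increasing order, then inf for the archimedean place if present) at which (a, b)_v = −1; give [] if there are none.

(a, b) ≡ (20553, -667) mod (ℚ^×)²; places V = {2, 3, 7, 11, 13, 17, 23, 29, 31, ∞}.
(a,b)_23: α=-2, u≡5; β=-1, v≡15 (mod 23); (5|23)=-1, (15|23)=-1; sign (−1)^0·-1^-1·-1^-2 = -1.
(a,b)_11: α=-2, u≡4; β=-4, v≡3 (mod 11); (4|11)=+1, (3|11)=+1; sign (−1)^0·+1^-4·+1^-2 = +1.
(a,b)_2: α=0, β=-6; u≡1, v≡5 (mod 8); ε(u)ε(v)=0·0, αω(v)=0·1, βω(u)=-6·0; sum ≡ 0  ⇒  +1.
(a,b)_31: α=3, u≡21; β=4, v≡12 (mod 31); (21|31)=-1, (12|31)=-1; sign (−1)^0·-1^4·-1^3 = -1.
(a,b)_17: α=1, u≡13; β=2, v≡8 (mod 17); (13|17)=+1, (8|17)=+1; sign (−1)^0·+1^2·+1^1 = +1.
(a,b)_13: α=1, u≡5; β=4, v≡3 (mod 13); (5|13)=-1, (3|13)=+1; sign (−1)^0·-1^4·+1^1 = +1.
(a,b)_7: α=2, u≡2; β=2, v≡6 (mod 7); (2|7)=+1, (6|7)=-1; sign (−1)^0·+1^2·-1^2 = +1.
(a,b)_3: α=-5, u≡2; β=-6, v≡2 (mod 3); (2|3)=-1, (2|3)=-1; sign (−1)^0·-1^-6·-1^-5 = -1.
(a,b)_∞: sgn(20553)=+, sgn(-667)=−, so +1.
(a,b)_29: α=0, u≡12; β=1, v≡1 (mod 29); (12|29)=-1, (1|29)=+1; sign (−1)^0·-1^1·+1^0 = -1.
|Ram(20553, -667)| = 4, even; anisotropic at {3, 23, 29, 31}.

[3, 23, 29, 31]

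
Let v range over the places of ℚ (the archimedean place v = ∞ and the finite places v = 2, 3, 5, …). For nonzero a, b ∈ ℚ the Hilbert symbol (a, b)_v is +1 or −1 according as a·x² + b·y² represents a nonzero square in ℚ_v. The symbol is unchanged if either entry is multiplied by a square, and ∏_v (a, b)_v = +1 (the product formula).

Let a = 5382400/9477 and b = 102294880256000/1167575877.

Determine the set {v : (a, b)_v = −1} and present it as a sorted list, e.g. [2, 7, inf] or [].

Mod squares: a ≡ 13, b ≡ 3770. Check v ∈ {∞, 2, 3, 5, 13, 29}.
v=29: a=29^2·(≡16), b=29^3·(≡3) mod 29; (16|29)=+1, (3|29)=-1; (−1)^{2·3·14}·(+1)^3·(-1)^2 = +1.
v=5: a=5^2·(≡3), b=5^3·(≡4) mod 5; (3|5)=-1, (4|5)=+1; (−1)^{2·3·2}·(-1)^3·(+1)^2 = -1.
v=13: a=13^-1·(≡10), b=13^-3·(≡3) mod 13; (10|13)=+1, (3|13)=+1; (−1)^{-1·-3·6}·(+1)^-3·(+1)^-1 = +1.
v=∞: 13 > 0 and 3770 > 0  ⇒  (a,b)_∞ = +1.
v=3: a=3^-6·(≡1), b=3^-12·(≡2) mod 3; (1|3)=+1, (2|3)=-1; (−1)^{-6·-12·1}·(+1)^-12·(-1)^-6 = +1.
v=2: v_2(a)=8, v_2(b)=25; units ≡ 5, 5 (mod 8); ε·ε+αω+βω = 0·0+8·1+25·1 ≡ 1  ⇒  (a,b)_2 = -1.
(13, 3770 / ℚ) ramifies at {2, 5}: a division algebra.

[2, 5]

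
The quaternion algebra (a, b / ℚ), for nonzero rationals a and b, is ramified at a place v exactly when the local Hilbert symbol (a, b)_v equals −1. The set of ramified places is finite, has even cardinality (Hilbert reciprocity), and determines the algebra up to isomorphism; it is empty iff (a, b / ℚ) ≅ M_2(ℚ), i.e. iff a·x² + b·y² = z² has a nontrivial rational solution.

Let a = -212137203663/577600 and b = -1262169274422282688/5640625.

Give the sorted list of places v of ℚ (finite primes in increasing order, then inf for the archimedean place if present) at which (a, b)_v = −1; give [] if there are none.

[17, inf]

(a, b) ≡ (-184943, -7) mod (ℚ^×)²; places V = {2, 3, 5, 7, 11, 17, 19, 23, 41, 43, ∞}.
(a,b)_7: α=2, u≡2; β=3, v≡3 (mod 7); (2|7)=+1, (3|7)=-1; sign (−1)^0·+1^3·-1^2 = +1.
(a,b)_41: α=0, u≡16; β=2, v≡34 (mod 41); (16|41)=+1, (34|41)=-1; sign (−1)^0·+1^2·-1^0 = +1.
(a,b)_2: α=-6, β=6; u≡1, v≡1 (mod 8); ε(u)ε(v)=0·0, αω(v)=-6·0, βω(u)=6·0; sum ≡ 0  ⇒  +1.
(a,b)_19: α=-2, u≡13; β=-2, v≡14 (mod 19); (13|19)=-1, (14|19)=-1; sign (−1)^0·-1^-2·-1^-2 = +1.
(a,b)_5: α=-2, u≡3; β=-6, v≡2 (mod 5); (3|5)=-1, (2|5)=-1; sign (−1)^0·-1^-6·-1^-2 = +1.
(a,b)_∞: sgn(-184943)=−, sgn(-7)=−, so -1.
(a,b)_23: α=1, u≡3; β=2, v≡1 (mod 23); (3|23)=+1, (1|23)=+1; sign (−1)^0·+1^2·+1^1 = +1.
(a,b)_3: α=4, u≡1; β=0, v≡2 (mod 3); (1|3)=+1, (2|3)=-1; sign (−1)^0·+1^0·-1^4 = +1.
(a,b)_43: α=1, u≡28; β=2, v≡6 (mod 43); (28|43)=-1, (6|43)=+1; sign (−1)^0·-1^2·+1^1 = +1.
(a,b)_11: α=1, u≡8; β=2, v≡9 (mod 11); (8|11)=-1, (9|11)=+1; sign (−1)^0·-1^2·+1^1 = +1.
(a,b)_17: α=3, u≡1; β=2, v≡14 (mod 17); (1|17)=+1, (14|17)=-1; sign (−1)^0·+1^2·-1^3 = -1.
(-184943, -7 / ℚ) ramifies at {17, ∞}: a division algebra.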